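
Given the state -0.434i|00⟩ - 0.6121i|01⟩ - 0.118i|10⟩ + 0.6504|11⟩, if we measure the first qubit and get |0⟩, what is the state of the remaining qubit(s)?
-0.5784i|0⟩ - 0.8158i|1⟩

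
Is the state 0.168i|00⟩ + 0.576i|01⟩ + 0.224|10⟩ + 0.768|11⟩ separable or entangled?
Separable

Writing the state as a|00⟩ + b|01⟩ + c|10⟩ + d|11⟩, it is a product state iff ad − bc = 0.
Here (a, b, c, d) = (0.168i, 0.576i, 0.224, 0.768): ad − bc = (0.168i)(0.768) − (0.576i)(0.224) = 0, so the state is separable.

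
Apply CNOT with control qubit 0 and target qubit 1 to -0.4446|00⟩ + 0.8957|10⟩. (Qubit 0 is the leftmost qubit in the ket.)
-0.4446|00⟩ + 0.8957|11⟩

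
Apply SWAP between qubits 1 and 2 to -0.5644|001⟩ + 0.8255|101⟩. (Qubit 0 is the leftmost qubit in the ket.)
-0.5644|010⟩ + 0.8255|110⟩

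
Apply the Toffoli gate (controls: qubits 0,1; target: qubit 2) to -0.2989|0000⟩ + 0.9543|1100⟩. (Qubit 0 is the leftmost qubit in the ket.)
-0.2989|0000⟩ + 0.9543|1110⟩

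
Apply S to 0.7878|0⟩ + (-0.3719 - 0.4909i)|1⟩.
0.7878|0⟩ + (0.4909 - 0.3719i)|1⟩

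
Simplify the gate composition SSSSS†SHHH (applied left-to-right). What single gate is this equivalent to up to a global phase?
H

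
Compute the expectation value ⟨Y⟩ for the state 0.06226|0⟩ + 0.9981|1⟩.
0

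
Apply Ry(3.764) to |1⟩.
-0.952|0⟩ - 0.3062|1⟩

Ry(3.764) = [[cos(θ/2), −sin(θ/2)], [sin(θ/2), cos(θ/2)]]; θ = 3.764, cos(θ/2) ≈ -0.306205, sin(θ/2) ≈ 0.951966.
With a = amp(|0⟩) = 0 and b = amp(|1⟩) = 1:
new amp(|0⟩) = (-0.306205)·a + (-0.951966)·b = -0.952
new amp(|1⟩) = (0.951966)·a + (-0.306205)·b = -0.3062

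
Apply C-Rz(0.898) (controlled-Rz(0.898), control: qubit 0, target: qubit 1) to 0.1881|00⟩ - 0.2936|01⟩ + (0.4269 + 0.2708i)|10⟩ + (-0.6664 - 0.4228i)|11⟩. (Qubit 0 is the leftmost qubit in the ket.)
0.1881|00⟩ - 0.2936|01⟩ + (0.5021 + 0.05866i)|10⟩ + (-0.4168 - 0.6702i)|11⟩

C-Rz(0.898) leaves the control-|0⟩ kets |00⟩, |01⟩ unchanged and applies Rz(0.898) to qubit 1 on the control-|1⟩ pair (|10⟩, |11⟩).
Rz(0.898) = [[e^(−iθ/2), 0], [0, e^(iθ/2)]] with e^(±iθ/2) = cos(θ/2) ± i·sin(θ/2); θ = 0.898, cos(θ/2) ≈ 0.900882, sin(θ/2) ≈ 0.434065.
With a = amp(|10⟩) = (0.4269 + 0.2708i) and b = amp(|11⟩) = (-0.6664 - 0.4228i):
new amp(|10⟩) = (0.900882 - 0.434065i)·a = (0.5021 + 0.05866i)
new amp(|11⟩) = (0.900882 + 0.434065i)·b = (-0.4168 - 0.6702i)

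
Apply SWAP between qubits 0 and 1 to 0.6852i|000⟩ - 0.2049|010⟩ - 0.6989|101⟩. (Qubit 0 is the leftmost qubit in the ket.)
0.6852i|000⟩ - 0.6989|011⟩ - 0.2049|100⟩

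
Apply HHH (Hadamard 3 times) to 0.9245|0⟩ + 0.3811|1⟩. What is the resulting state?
0.9232|0⟩ + 0.3842|1⟩

H² = I, so H^3 = H: a single Hadamard. With (a, b) = (0.9245, 0.3811), H gives ((a + b)/√2, (a − b)/√2) = (0.9232, 0.3842).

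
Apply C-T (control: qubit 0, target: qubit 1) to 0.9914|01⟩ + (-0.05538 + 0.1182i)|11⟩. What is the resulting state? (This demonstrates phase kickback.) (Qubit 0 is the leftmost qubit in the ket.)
0.9914|01⟩ + (-0.1227 + 0.04442i)|11⟩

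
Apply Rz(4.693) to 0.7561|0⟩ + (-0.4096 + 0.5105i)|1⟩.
(-0.5294 - 0.5398i)|0⟩ + (-0.07765 - 0.6499i)|1⟩

Rz(4.693) = [[e^(−iθ/2), 0], [0, e^(iθ/2)]] with e^(±iθ/2) = cos(θ/2) ± i·sin(θ/2); θ = 4.693, cos(θ/2) ≈ -0.700219, sin(θ/2) ≈ 0.713928.
With a = amp(|0⟩) = 0.7561 and b = amp(|1⟩) = (-0.4096 + 0.5105i):
new amp(|0⟩) = (-0.700219 - 0.713928i)·a = (-0.5294 - 0.5398i)
new amp(|1⟩) = (-0.700219 + 0.713928i)·b = (-0.07765 - 0.6499i)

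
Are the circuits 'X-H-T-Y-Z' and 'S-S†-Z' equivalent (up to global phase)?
No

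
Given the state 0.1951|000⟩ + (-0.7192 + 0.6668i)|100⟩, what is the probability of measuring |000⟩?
0.03806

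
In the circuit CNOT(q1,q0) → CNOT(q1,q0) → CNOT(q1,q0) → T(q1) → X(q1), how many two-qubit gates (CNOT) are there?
3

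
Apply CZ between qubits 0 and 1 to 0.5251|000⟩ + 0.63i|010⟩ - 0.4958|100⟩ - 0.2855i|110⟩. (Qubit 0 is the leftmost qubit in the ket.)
0.5251|000⟩ + 0.63i|010⟩ - 0.4958|100⟩ + 0.2855i|110⟩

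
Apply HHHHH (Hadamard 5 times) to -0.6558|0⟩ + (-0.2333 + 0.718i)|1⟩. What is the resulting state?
(-0.6287 + 0.5077i)|0⟩ + (-0.2988 - 0.5077i)|1⟩

H² = I, so H^5 = H: a single Hadamard. With (a, b) = (-0.6558, (-0.2333 + 0.718i)), H gives ((a + b)/√2, (a − b)/√2) = ((-0.6287 + 0.5077i), (-0.2988 - 0.5077i)).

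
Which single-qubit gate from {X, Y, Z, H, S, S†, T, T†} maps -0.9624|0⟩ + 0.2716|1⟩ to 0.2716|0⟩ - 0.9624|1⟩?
X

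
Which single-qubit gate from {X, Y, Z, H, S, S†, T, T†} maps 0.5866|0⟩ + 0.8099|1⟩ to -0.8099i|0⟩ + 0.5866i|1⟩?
Y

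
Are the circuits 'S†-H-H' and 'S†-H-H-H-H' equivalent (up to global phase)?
Yes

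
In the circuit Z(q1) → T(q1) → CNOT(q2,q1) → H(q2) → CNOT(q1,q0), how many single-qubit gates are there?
3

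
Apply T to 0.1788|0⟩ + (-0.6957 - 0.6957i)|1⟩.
0.1788|0⟩ - 0.9839i|1⟩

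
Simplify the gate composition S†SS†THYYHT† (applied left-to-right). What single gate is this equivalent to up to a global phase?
S†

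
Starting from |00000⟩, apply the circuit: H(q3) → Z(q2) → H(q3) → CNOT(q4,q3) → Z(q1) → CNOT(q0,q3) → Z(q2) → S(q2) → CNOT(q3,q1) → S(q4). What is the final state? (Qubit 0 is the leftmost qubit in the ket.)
|00000⟩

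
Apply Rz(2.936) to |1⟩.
(0.1026 + 0.9947i)|1⟩

Rz(2.936) = [[e^(−iθ/2), 0], [0, e^(iθ/2)]] with e^(±iθ/2) = cos(θ/2) ± i·sin(θ/2); θ = 2.936, cos(θ/2) ≈ 0.102615, sin(θ/2) ≈ 0.994721.
With a = amp(|0⟩) = 0 and b = amp(|1⟩) = 1:
new amp(|0⟩) = (0.102615 - 0.994721i)·a = 0
new amp(|1⟩) = (0.102615 + 0.994721i)·b = (0.1026 + 0.9947i)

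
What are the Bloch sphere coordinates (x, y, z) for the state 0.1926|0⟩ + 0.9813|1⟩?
(0.378, 0, -0.9259)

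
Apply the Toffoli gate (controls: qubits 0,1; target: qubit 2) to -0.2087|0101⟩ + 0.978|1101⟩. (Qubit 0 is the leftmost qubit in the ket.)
-0.2087|0101⟩ + 0.978|1111⟩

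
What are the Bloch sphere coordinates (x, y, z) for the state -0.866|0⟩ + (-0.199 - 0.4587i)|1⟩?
(0.3447, 0.7945, 0.4999)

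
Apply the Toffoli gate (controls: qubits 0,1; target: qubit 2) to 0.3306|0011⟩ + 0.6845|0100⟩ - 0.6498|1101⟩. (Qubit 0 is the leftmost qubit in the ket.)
0.3306|0011⟩ + 0.6845|0100⟩ - 0.6498|1111⟩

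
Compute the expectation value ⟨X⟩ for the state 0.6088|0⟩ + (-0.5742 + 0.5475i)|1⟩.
-0.6991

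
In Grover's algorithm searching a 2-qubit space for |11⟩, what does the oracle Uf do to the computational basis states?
Uf|x⟩ = -|x⟩ if x = 11, else |x⟩ (phase flip on target)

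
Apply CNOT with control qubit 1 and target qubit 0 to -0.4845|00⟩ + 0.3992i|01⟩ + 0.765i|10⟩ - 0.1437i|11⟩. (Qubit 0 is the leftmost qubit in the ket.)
-0.4845|00⟩ - 0.1437i|01⟩ + 0.765i|10⟩ + 0.3992i|11⟩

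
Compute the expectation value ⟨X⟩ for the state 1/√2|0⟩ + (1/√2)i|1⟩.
0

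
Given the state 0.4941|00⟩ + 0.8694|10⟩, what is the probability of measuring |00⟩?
0.2441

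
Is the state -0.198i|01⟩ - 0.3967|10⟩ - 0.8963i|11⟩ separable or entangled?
Entangled

Writing the state as a|00⟩ + b|01⟩ + c|10⟩ + d|11⟩, it is a product state iff ad − bc = 0.
Here (a, b, c, d) = (0, -0.198i, -0.3967, -0.8963i): ad − bc = (0)(-0.8963i) − (-0.198i)(-0.3967) = -0.07855i ≠ 0, so the state is entangled.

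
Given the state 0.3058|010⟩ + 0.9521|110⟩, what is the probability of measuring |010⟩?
0.09351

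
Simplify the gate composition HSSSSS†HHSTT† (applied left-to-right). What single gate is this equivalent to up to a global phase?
H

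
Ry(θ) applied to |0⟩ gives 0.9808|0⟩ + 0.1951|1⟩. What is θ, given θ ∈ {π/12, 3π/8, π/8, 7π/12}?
π/8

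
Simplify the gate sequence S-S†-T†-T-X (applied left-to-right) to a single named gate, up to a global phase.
X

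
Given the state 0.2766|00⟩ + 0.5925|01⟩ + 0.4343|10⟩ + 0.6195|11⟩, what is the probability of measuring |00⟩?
0.07651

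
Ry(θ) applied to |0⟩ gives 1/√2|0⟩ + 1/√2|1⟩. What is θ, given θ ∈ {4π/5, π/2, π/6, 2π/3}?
π/2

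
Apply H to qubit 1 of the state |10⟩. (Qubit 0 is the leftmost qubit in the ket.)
1/√2|10⟩ + 1/√2|11⟩

H on qubit 1 mixes each pair of kets that differ only in qubit 1: amplitudes (a, b) of (|…0…⟩, |…1…⟩) become ((a + b)/√2, (a − b)/√2). Kets absent from the input have amplitude 0.
(|10⟩, |11⟩): (a, b) = (1, 0) → (1/√2, 1/√2)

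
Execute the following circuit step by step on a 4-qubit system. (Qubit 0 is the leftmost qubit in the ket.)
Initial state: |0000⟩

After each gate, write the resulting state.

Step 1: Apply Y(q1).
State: i|0100⟩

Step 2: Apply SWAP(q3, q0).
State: i|0100⟩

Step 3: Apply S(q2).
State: i|0100⟩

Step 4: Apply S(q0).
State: i|0100⟩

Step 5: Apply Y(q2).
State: -|0110⟩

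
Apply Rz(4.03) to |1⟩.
(-0.4297 + 0.903i)|1⟩

Rz(4.03) = [[e^(−iθ/2), 0], [0, e^(iθ/2)]] with e^(±iθ/2) = cos(θ/2) ± i·sin(θ/2); θ = 4.03, cos(θ/2) ≈ -0.429739, sin(θ/2) ≈ 0.902953.
With a = amp(|0⟩) = 0 and b = amp(|1⟩) = 1:
new amp(|0⟩) = (-0.429739 - 0.902953i)·a = 0
new amp(|1⟩) = (-0.429739 + 0.902953i)·b = (-0.4297 + 0.903i)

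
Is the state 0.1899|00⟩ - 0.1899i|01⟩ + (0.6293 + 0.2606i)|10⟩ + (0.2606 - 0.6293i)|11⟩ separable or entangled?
Separable

Writing the state as a|00⟩ + b|01⟩ + c|10⟩ + d|11⟩, it is a product state iff ad − bc = 0.
Here (a, b, c, d) = (0.1899, -0.1899i, (0.6293 + 0.2606i), (0.2606 - 0.6293i)): ad − bc = (0.1899)(0.2606 - 0.6293i) − (-0.1899i)(0.6293 + 0.2606i) = 0, so the state is separable.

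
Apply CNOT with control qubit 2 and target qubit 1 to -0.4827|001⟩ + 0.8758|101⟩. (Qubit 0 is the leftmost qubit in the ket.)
-0.4827|011⟩ + 0.8758|111⟩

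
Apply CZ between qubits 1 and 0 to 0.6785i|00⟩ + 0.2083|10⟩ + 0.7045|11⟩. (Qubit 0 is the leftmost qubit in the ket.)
0.6785i|00⟩ + 0.2083|10⟩ - 0.7045|11⟩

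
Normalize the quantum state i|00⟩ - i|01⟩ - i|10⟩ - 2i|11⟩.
(1/√7)i|00⟩ - (1/√7)i|01⟩ - (1/√7)i|10⟩ - 0.7559i|11⟩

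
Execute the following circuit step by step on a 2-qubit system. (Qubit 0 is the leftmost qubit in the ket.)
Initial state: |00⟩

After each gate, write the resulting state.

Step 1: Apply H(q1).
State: 1/√2|00⟩ + 1/√2|01⟩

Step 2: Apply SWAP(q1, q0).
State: 1/√2|00⟩ + 1/√2|10⟩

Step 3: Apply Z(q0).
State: 1/√2|00⟩ - 1/√2|10⟩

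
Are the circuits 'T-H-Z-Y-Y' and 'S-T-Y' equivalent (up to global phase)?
No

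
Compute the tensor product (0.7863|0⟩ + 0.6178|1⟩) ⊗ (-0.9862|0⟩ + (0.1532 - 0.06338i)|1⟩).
-0.7754|00⟩ + (0.1205 - 0.04984i)|01⟩ - 0.6093|10⟩ + (0.09465 - 0.03916i)|11⟩

amp(|b₁b₂…⟩) = product of the factor amplitudes for bits b₁, b₂, …; only kets whose every factor amplitude is nonzero survive.
|00⟩: (0.7863)(-0.9862) = -0.7754
|01⟩: (0.7863)(0.1532 - 0.06338i) = (0.1205 - 0.04984i)
|10⟩: (0.6178)(-0.9862) = -0.6093
|11⟩: (0.6178)(0.1532 - 0.06338i) = (0.09465 - 0.03916i)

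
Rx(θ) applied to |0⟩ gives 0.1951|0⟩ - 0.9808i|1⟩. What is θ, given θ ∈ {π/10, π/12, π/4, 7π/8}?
7π/8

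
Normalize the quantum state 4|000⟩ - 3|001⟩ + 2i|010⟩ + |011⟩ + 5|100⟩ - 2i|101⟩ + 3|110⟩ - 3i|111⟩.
0.4558|000⟩ - 0.3419|001⟩ + 0.2279i|010⟩ + 0.114|011⟩ + 0.5698|100⟩ - 0.2279i|101⟩ + 0.3419|110⟩ - 0.3419i|111⟩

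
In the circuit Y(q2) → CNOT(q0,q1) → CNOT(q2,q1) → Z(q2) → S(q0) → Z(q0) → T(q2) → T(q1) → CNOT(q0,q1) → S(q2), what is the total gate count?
10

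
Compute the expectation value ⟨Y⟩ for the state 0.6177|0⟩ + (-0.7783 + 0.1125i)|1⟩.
0.139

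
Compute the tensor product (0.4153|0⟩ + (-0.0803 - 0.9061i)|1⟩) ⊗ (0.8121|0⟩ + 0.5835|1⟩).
0.3373|00⟩ + 0.2423|01⟩ + (-0.06521 - 0.7358i)|10⟩ + (-0.04686 - 0.5287i)|11⟩

amp(|b₁b₂…⟩) = product of the factor amplitudes for bits b₁, b₂, …; only kets whose every factor amplitude is nonzero survive.
|00⟩: (0.4153)(0.8121) = 0.3373
|01⟩: (0.4153)(0.5835) = 0.2423
|10⟩: (-0.0803 - 0.9061i)(0.8121) = (-0.06521 - 0.7358i)
|11⟩: (-0.0803 - 0.9061i)(0.5835) = (-0.04686 - 0.5287i)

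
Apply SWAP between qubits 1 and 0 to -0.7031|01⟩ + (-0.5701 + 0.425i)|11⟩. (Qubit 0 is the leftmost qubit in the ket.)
-0.7031|10⟩ + (-0.5701 + 0.425i)|11⟩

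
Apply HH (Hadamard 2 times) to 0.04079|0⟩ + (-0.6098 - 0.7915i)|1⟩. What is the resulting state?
0.04079|0⟩ + (-0.6098 - 0.7915i)|1⟩

H² = I, so an even number of Hadamards cancels: H^2 = I and the state is unchanged.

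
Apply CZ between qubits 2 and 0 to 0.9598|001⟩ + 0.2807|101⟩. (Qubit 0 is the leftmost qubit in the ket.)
0.9598|001⟩ - 0.2807|101⟩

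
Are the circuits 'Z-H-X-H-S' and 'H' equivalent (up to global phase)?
No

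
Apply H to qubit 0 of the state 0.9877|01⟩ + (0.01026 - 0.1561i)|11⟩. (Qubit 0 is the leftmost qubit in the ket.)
(0.7057 - 0.1104i)|01⟩ + (0.6912 + 0.1104i)|11⟩

H on qubit 0 mixes each pair of kets that differ only in qubit 0: amplitudes (a, b) of (|…0…⟩, |…1…⟩) become ((a + b)/√2, (a − b)/√2). Kets absent from the input have amplitude 0.
(|01⟩, |11⟩): (a, b) = (0.9877, (0.01026 - 0.1561i)) → ((0.7057 - 0.1104i), (0.6912 + 0.1104i))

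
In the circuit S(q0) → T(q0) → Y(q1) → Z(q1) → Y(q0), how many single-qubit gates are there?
5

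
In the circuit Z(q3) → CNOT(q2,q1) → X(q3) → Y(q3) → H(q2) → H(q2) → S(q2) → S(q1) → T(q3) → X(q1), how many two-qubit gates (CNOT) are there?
1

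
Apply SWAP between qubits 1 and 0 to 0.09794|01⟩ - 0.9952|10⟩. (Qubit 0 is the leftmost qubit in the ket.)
-0.9952|01⟩ + 0.09794|10⟩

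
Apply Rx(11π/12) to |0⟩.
0.1305|0⟩ - 0.9914i|1⟩

Rx(11π/12) = [[cos(θ/2), −i·sin(θ/2)], [−i·sin(θ/2), cos(θ/2)]]; θ = 11π/12, cos(θ/2) ≈ 0.130526, sin(θ/2) ≈ 0.991445.
With a = amp(|0⟩) = 1 and b = amp(|1⟩) = 0:
new amp(|0⟩) = (0.130526)·a + (-0.991445i)·b = 0.1305
new amp(|1⟩) = (-0.991445i)·a + (0.130526)·b = -0.9914i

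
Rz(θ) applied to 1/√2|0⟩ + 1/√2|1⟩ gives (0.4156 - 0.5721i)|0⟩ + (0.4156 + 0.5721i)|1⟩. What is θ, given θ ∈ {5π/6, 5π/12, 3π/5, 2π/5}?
3π/5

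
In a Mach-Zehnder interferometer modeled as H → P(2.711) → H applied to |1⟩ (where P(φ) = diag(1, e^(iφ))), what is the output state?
(0.9544 - 0.2087i)|0⟩ + (0.04564 + 0.2087i)|1⟩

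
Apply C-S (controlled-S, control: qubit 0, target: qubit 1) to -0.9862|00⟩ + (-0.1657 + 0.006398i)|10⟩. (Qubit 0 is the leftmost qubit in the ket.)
-0.9862|00⟩ + (-0.1657 + 0.006398i)|10⟩

C-S leaves the control-|0⟩ kets |00⟩, |01⟩ unchanged and applies S to qubit 1 on the control-|1⟩ pair (|10⟩, |11⟩).
S = [[1, 0], [0, i]].
With a = amp(|10⟩) = (-0.1657 + 0.006398i) and b = amp(|11⟩) = 0:
new amp(|10⟩) = (1)·a = (-0.1657 + 0.006398i)
new amp(|11⟩) = (i)·b = 0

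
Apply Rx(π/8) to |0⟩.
0.9808|0⟩ - 0.1951i|1⟩

Rx(π/8) = [[cos(θ/2), −i·sin(θ/2)], [−i·sin(θ/2), cos(θ/2)]]; θ = π/8, cos(θ/2) ≈ 0.980785, sin(θ/2) ≈ 0.19509.
With a = amp(|0⟩) = 1 and b = amp(|1⟩) = 0:
new amp(|0⟩) = (0.980785)·a + (-0.19509i)·b = 0.9808
new amp(|1⟩) = (-0.19509i)·a + (0.980785)·b = -0.1951i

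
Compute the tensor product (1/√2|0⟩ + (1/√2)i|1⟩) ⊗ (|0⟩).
1/√2|00⟩ + (1/√2)i|10⟩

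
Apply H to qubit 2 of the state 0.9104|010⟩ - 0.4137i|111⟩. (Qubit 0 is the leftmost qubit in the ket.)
0.6438|010⟩ + 0.6438|011⟩ - 0.2925i|110⟩ + 0.2925i|111⟩

H on qubit 2 mixes each pair of kets that differ only in qubit 2: amplitudes (a, b) of (|…0…⟩, |…1…⟩) become ((a + b)/√2, (a − b)/√2). Kets absent from the input have amplitude 0.
(|010⟩, |011⟩): (a, b) = (0.9104, 0) → (0.6438, 0.6438)
(|110⟩, |111⟩): (a, b) = (0, -0.4137i) → (-0.2925i, 0.2925i)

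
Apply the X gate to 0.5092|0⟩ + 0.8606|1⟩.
0.8606|0⟩ + 0.5092|1⟩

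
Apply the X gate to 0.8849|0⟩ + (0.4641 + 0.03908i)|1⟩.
(0.4641 + 0.03908i)|0⟩ + 0.8849|1⟩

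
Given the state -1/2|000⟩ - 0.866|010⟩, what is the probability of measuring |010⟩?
0.75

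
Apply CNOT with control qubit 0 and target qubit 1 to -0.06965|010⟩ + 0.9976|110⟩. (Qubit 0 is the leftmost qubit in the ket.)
-0.06965|010⟩ + 0.9976|100⟩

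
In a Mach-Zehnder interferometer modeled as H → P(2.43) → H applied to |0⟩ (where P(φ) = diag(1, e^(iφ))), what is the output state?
(0.1213 + 0.3265i)|0⟩ + (0.8787 - 0.3265i)|1⟩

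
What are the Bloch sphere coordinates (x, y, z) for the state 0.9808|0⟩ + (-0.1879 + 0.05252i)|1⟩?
(-0.3686, 0.103, 0.9239)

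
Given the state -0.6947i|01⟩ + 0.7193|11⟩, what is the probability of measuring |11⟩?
0.5174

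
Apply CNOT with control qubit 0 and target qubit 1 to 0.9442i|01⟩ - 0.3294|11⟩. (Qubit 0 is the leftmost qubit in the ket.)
0.9442i|01⟩ - 0.3294|10⟩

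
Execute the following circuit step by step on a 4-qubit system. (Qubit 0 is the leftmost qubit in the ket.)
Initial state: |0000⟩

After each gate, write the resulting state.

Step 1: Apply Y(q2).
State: i|0010⟩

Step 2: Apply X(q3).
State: i|0011⟩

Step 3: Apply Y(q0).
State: -|1011⟩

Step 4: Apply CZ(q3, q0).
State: |1011⟩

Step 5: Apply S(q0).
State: i|1011⟩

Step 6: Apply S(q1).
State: i|1011⟩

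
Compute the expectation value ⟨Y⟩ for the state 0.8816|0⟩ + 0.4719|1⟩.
0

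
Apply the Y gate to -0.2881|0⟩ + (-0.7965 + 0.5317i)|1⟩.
(0.5317 + 0.7965i)|0⟩ - 0.2881i|1⟩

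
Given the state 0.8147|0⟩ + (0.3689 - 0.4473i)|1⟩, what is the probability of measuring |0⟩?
0.6637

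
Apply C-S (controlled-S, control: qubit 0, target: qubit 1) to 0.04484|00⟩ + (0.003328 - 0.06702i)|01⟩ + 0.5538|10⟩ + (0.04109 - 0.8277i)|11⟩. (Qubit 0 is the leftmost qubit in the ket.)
0.04484|00⟩ + (0.003328 - 0.06702i)|01⟩ + 0.5538|10⟩ + (0.8277 + 0.04109i)|11⟩

C-S leaves the control-|0⟩ kets |00⟩, |01⟩ unchanged and applies S to qubit 1 on the control-|1⟩ pair (|10⟩, |11⟩).
S = [[1, 0], [0, i]].
With a = amp(|10⟩) = 0.5538 and b = amp(|11⟩) = (0.04109 - 0.8277i):
new amp(|10⟩) = (1)·a = 0.5538
new amp(|11⟩) = (i)·b = (0.8277 + 0.04109i)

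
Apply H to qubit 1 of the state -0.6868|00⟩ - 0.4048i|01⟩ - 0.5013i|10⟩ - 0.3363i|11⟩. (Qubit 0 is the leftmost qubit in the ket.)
(-0.4856 - 0.2862i)|00⟩ + (-0.4856 + 0.2862i)|01⟩ - 0.5923i|10⟩ - 0.1167i|11⟩

H on qubit 1 mixes each pair of kets that differ only in qubit 1: amplitudes (a, b) of (|…0…⟩, |…1…⟩) become ((a + b)/√2, (a − b)/√2). Kets absent from the input have amplitude 0.
(|00⟩, |01⟩): (a, b) = (-0.6868, -0.4048i) → ((-0.4856 - 0.2862i), (-0.4856 + 0.2862i))
(|10⟩, |11⟩): (a, b) = (-0.5013i, -0.3363i) → (-0.5923i, -0.1167i)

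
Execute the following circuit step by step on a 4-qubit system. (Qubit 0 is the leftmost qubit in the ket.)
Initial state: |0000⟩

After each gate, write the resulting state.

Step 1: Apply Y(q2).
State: i|0010⟩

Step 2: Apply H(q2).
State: (1/√2)i|0000⟩ - (1/√2)i|0010⟩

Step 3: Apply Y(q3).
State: -1/√2|0001⟩ + 1/√2|0011⟩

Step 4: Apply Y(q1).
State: -(1/√2)i|0101⟩ + (1/√2)i|0111⟩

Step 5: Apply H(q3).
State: -(1/2)i|0100⟩ + (1/2)i|0101⟩ + (1/2)i|0110⟩ - (1/2)i|0111⟩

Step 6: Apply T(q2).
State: -(1/2)i|0100⟩ + (1/2)i|0101⟩ + (-1/√8 + (1/√8)i)|0110⟩ + (1/√8 - (1/√8)i)|0111⟩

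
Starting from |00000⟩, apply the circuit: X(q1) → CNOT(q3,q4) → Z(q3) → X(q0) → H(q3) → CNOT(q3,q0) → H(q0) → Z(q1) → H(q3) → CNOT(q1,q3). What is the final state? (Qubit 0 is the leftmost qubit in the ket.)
-1/√2|01010⟩ + 1/√2|11000⟩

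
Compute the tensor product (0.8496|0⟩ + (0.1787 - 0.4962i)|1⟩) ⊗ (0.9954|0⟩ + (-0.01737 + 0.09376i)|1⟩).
0.8457|00⟩ + (-0.01476 + 0.07966i)|01⟩ + (0.1779 - 0.4939i)|10⟩ + (0.04342 + 0.02537i)|11⟩

amp(|b₁b₂…⟩) = product of the factor amplitudes for bits b₁, b₂, …; only kets whose every factor amplitude is nonzero survive.
|00⟩: (0.8496)(0.9954) = 0.8457
|01⟩: (0.8496)(-0.01737 + 0.09376i) = (-0.01476 + 0.07966i)
|10⟩: (0.1787 - 0.4962i)(0.9954) = (0.1779 - 0.4939i)
|11⟩: (0.1787 - 0.4962i)(-0.01737 + 0.09376i) = (0.04342 + 0.02537i)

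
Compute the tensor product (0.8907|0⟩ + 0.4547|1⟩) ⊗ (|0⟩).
0.8907|00⟩ + 0.4547|10⟩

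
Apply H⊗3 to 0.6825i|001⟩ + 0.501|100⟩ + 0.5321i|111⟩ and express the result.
(0.1771 + 0.4294i)|000⟩ + (0.1771 - 0.4294i)|001⟩ + (0.1771 + 0.05317i)|010⟩ + (0.1771 - 0.05317i)|011⟩ + (-0.1771 + 0.05317i)|100⟩ + (-0.1771 - 0.05317i)|101⟩ + (-0.1771 + 0.4294i)|110⟩ + (-0.1771 - 0.4294i)|111⟩

H⊗3 gives amp(|y⟩) = (1/2√2) Σ_x (−1)^(x·y) amp(|x⟩), where x·y is the number of positions in which both x and y have a 1.
|000⟩: (0.6825i + 0.501 + 0.5321i)/(2√2) = (0.1771 + 0.4294i)
|001⟩: (-0.6825i + 0.501 - 0.5321i)/(2√2) = (0.1771 - 0.4294i)
|010⟩: (0.6825i + 0.501 - 0.5321i)/(2√2) = (0.1771 + 0.05317i)
|011⟩: (-0.6825i + 0.501 + 0.5321i)/(2√2) = (0.1771 - 0.05317i)
|100⟩: (0.6825i - 0.501 - 0.5321i)/(2√2) = (-0.1771 + 0.05317i)
|101⟩: (-0.6825i - 0.501 + 0.5321i)/(2√2) = (-0.1771 - 0.05317i)
|110⟩: (0.6825i - 0.501 + 0.5321i)/(2√2) = (-0.1771 + 0.4294i)
|111⟩: (-0.6825i - 0.501 - 0.5321i)/(2√2) = (-0.1771 - 0.4294i)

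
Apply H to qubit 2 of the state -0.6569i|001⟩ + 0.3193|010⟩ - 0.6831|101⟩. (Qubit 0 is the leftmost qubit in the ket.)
-0.4645i|000⟩ + 0.4645i|001⟩ + 0.2258|010⟩ + 0.2258|011⟩ - 0.483|100⟩ + 0.483|101⟩

H on qubit 2 mixes each pair of kets that differ only in qubit 2: amplitudes (a, b) of (|…0…⟩, |…1…⟩) become ((a + b)/√2, (a − b)/√2). Kets absent from the input have amplitude 0.
(|000⟩, |001⟩): (a, b) = (0, -0.6569i) → (-0.4645i, 0.4645i)
(|010⟩, |011⟩): (a, b) = (0.3193, 0) → (0.2258, 0.2258)
(|100⟩, |101⟩): (a, b) = (0, -0.6831) → (-0.483, 0.483)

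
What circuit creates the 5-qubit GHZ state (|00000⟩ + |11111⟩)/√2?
H(q0) → CNOT(q0,q1) → CNOT(q0,q2) → CNOT(q0,q3) → CNOT(q0,q4)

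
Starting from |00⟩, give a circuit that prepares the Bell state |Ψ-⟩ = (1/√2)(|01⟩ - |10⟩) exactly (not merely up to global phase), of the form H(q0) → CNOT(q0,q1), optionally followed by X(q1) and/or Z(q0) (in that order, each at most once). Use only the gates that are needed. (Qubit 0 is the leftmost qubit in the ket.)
H(q0) → CNOT(q0,q1) → X(q1) → Z(q0)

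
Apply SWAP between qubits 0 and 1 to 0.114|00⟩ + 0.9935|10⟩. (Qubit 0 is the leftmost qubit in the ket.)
0.114|00⟩ + 0.9935|01⟩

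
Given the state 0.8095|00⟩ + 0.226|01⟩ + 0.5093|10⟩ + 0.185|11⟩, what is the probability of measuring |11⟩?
0.03423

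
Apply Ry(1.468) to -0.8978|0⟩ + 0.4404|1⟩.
-0.9616|0⟩ - 0.2744|1⟩

Ry(1.468) = [[cos(θ/2), −sin(θ/2)], [sin(θ/2), cos(θ/2)]]; θ = 1.468, cos(θ/2) ≈ 0.742501, sin(θ/2) ≈ 0.669845.
With a = amp(|0⟩) = -0.8978 and b = amp(|1⟩) = 0.4404:
new amp(|0⟩) = (0.742501)·a + (-0.669845)·b = -0.9616
new amp(|1⟩) = (0.669845)·a + (0.742501)·b = -0.2744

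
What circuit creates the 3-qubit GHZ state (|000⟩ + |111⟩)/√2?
H(q0) → CNOT(q0,q1) → CNOT(q0,q2)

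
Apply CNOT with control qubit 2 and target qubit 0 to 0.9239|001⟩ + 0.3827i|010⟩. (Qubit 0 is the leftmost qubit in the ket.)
0.3827i|010⟩ + 0.9239|101⟩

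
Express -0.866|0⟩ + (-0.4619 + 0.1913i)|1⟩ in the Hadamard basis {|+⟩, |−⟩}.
(-0.939 + 0.1353i)|+⟩ + (-0.2857 - 0.1353i)|−⟩

With |ψ⟩ = α|0⟩ + β|1⟩, the Hadamard-basis coefficients are ⟨+|ψ⟩ = (α + β)/√2 and ⟨−|ψ⟩ = (α − β)/√2.
Here α = -0.866, β = (-0.4619 + 0.1913i): (α + β)/√2 = (-0.939 + 0.1353i), (α − β)/√2 = (-0.2857 - 0.1353i).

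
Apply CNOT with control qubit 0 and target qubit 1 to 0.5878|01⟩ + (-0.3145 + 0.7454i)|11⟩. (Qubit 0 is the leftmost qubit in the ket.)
0.5878|01⟩ + (-0.3145 + 0.7454i)|10⟩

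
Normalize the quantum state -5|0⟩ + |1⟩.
-0.9806|0⟩ + 0.1961|1⟩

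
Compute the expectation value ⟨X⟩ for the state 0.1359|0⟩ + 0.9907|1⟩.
0.2693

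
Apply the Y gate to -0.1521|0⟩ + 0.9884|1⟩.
-0.9884i|0⟩ - 0.1521i|1⟩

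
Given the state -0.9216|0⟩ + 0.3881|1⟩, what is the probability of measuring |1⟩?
0.1506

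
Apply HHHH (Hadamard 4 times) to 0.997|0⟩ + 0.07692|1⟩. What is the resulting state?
0.997|0⟩ + 0.07692|1⟩

H² = I, so an even number of Hadamards cancels: H^4 = I and the state is unchanged.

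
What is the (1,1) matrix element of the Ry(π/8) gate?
0.9808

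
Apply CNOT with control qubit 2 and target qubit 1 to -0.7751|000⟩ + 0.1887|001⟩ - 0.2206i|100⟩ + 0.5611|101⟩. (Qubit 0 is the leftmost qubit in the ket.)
-0.7751|000⟩ + 0.1887|011⟩ - 0.2206i|100⟩ + 0.5611|111⟩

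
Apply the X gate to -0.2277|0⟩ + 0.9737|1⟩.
0.9737|0⟩ - 0.2277|1⟩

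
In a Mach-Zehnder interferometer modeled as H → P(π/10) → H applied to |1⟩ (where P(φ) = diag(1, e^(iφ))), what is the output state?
(0.02447 - 0.1545i)|0⟩ + (0.9755 + 0.1545i)|1⟩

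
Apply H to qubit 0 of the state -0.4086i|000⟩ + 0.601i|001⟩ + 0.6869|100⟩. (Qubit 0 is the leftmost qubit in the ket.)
(0.4857 - 0.2889i)|000⟩ + 0.425i|001⟩ + (-0.4857 - 0.2889i)|100⟩ + 0.425i|101⟩

H on qubit 0 mixes each pair of kets that differ only in qubit 0: amplitudes (a, b) of (|…0…⟩, |…1…⟩) become ((a + b)/√2, (a − b)/√2). Kets absent from the input have amplitude 0.
(|000⟩, |100⟩): (a, b) = (-0.4086i, 0.6869) → ((0.4857 - 0.2889i), (-0.4857 - 0.2889i))
(|001⟩, |101⟩): (a, b) = (0.601i, 0) → (0.425i, 0.425i)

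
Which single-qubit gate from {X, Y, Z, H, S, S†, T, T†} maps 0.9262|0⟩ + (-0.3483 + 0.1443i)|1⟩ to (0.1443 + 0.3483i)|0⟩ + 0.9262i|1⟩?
Y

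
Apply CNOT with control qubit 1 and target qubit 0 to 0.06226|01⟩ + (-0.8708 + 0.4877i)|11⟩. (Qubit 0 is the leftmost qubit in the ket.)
(-0.8708 + 0.4877i)|01⟩ + 0.06226|11⟩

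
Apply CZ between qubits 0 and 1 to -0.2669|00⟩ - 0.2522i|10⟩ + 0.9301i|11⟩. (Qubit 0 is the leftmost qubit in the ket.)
-0.2669|00⟩ - 0.2522i|10⟩ - 0.9301i|11⟩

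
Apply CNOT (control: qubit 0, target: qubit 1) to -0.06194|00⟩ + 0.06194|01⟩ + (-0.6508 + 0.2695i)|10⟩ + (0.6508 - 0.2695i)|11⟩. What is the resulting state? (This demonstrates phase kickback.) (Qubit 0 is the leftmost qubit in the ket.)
-0.06194|00⟩ + 0.06194|01⟩ + (0.6508 - 0.2695i)|10⟩ + (-0.6508 + 0.2695i)|11⟩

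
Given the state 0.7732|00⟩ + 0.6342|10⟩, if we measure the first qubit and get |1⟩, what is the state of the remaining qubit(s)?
|0⟩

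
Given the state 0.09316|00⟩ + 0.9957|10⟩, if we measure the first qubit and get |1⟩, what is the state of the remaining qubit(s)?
|0⟩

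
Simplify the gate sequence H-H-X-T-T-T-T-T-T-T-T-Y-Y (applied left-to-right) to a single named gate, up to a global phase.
X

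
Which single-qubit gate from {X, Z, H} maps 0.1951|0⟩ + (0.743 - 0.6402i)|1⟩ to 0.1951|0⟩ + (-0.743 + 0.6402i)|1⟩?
Z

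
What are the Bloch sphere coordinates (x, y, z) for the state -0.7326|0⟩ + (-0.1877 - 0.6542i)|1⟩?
(0.275, 0.9585, 0.07349)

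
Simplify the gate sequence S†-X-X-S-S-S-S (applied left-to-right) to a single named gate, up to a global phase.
S†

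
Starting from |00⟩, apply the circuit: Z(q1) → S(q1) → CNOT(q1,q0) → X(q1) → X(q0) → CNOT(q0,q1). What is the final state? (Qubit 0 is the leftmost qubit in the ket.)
|10⟩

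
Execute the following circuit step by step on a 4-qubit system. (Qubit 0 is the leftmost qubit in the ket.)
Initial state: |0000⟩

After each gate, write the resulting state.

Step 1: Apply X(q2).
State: |0010⟩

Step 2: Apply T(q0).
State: |0010⟩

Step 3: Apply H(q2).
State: 1/√2|0000⟩ - 1/√2|0010⟩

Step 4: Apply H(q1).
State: 1/2|0000⟩ - 1/2|0010⟩ + 1/2|0100⟩ - 1/2|0110⟩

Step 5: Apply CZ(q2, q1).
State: 1/2|0000⟩ - 1/2|0010⟩ + 1/2|0100⟩ + 1/2|0110⟩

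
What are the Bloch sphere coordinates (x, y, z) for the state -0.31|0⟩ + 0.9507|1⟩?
(-0.5894, 0, -0.8077)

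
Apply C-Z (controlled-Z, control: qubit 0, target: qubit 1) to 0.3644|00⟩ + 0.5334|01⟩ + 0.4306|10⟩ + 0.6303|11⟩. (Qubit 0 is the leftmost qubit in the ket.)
0.3644|00⟩ + 0.5334|01⟩ + 0.4306|10⟩ - 0.6303|11⟩

C-Z leaves the control-|0⟩ kets |00⟩, |01⟩ unchanged and applies Z to qubit 1 on the control-|1⟩ pair (|10⟩, |11⟩).
Z = [[1, 0], [0, -1]].
With a = amp(|10⟩) = 0.4306 and b = amp(|11⟩) = 0.6303:
new amp(|10⟩) = (1)·a = 0.4306
new amp(|11⟩) = (-1)·b = -0.6303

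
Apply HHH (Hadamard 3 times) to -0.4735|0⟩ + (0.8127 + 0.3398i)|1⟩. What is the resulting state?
(0.2399 + 0.2403i)|0⟩ + (-0.9095 - 0.2403i)|1⟩

H² = I, so H^3 = H: a single Hadamard. With (a, b) = (-0.4735, (0.8127 + 0.3398i)), H gives ((a + b)/√2, (a − b)/√2) = ((0.2399 + 0.2403i), (-0.9095 - 0.2403i)).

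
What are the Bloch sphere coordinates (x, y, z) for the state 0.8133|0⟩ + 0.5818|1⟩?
(0.9464, 0, 0.323)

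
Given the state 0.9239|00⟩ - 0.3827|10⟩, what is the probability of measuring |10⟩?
0.1465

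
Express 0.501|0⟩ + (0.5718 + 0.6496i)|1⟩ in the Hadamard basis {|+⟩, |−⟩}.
(0.7586 + 0.4593i)|+⟩ + (-0.05006 - 0.4593i)|−⟩

With |ψ⟩ = α|0⟩ + β|1⟩, the Hadamard-basis coefficients are ⟨+|ψ⟩ = (α + β)/√2 and ⟨−|ψ⟩ = (α − β)/√2.
Here α = 0.501, β = (0.5718 + 0.6496i): (α + β)/√2 = (0.7586 + 0.4593i), (α − β)/√2 = (-0.05006 - 0.4593i).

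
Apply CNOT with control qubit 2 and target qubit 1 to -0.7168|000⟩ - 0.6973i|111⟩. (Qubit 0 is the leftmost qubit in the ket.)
-0.7168|000⟩ - 0.6973i|101⟩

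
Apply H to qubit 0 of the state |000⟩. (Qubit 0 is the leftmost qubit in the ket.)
1/√2|000⟩ + 1/√2|100⟩

H on qubit 0 mixes each pair of kets that differ only in qubit 0: amplitudes (a, b) of (|…0…⟩, |…1…⟩) become ((a + b)/√2, (a − b)/√2). Kets absent from the input have amplitude 0.
(|000⟩, |100⟩): (a, b) = (1, 0) → (1/√2, 1/√2)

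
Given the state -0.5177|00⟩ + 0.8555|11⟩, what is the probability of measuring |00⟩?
0.268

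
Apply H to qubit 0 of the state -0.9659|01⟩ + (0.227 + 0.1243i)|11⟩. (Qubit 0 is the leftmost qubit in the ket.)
(-0.5225 + 0.08789i)|01⟩ + (-0.8435 - 0.08789i)|11⟩

H on qubit 0 mixes each pair of kets that differ only in qubit 0: amplitudes (a, b) of (|…0…⟩, |…1…⟩) become ((a + b)/√2, (a − b)/√2). Kets absent from the input have amplitude 0.
(|01⟩, |11⟩): (a, b) = (-0.9659, (0.227 + 0.1243i)) → ((-0.5225 + 0.08789i), (-0.8435 - 0.08789i))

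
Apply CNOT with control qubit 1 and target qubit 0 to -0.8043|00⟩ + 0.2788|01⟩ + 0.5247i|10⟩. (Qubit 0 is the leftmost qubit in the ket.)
-0.8043|00⟩ + 0.5247i|10⟩ + 0.2788|11⟩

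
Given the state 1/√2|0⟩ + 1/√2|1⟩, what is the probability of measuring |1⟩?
1/2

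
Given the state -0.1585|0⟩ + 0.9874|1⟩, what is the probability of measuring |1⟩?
0.975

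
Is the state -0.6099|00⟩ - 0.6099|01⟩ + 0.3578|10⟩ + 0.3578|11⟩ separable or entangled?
Separable

Writing the state as a|00⟩ + b|01⟩ + c|10⟩ + d|11⟩, it is a product state iff ad − bc = 0.
Here (a, b, c, d) = (-0.6099, -0.6099, 0.3578, 0.3578): ad − bc = (-0.6099)(0.3578) − (-0.6099)(0.3578) = 0, so the state is separable.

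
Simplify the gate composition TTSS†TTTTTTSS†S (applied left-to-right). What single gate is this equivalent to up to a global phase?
S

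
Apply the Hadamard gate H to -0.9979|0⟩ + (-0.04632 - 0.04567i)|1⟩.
(-0.7384 - 0.03229i)|0⟩ + (-0.6729 + 0.03229i)|1⟩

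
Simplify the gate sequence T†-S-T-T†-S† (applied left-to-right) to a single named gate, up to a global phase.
T†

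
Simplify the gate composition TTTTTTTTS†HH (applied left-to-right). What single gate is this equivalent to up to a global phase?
S†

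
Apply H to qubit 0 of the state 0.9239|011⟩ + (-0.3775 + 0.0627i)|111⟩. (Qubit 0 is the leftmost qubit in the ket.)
(0.3864 + 0.04434i)|011⟩ + (0.9202 - 0.04434i)|111⟩

H on qubit 0 mixes each pair of kets that differ only in qubit 0: amplitudes (a, b) of (|…0…⟩, |…1…⟩) become ((a + b)/√2, (a − b)/√2). Kets absent from the input have amplitude 0.
(|011⟩, |111⟩): (a, b) = (0.9239, (-0.3775 + 0.0627i)) → ((0.3864 + 0.04434i), (0.9202 - 0.04434i))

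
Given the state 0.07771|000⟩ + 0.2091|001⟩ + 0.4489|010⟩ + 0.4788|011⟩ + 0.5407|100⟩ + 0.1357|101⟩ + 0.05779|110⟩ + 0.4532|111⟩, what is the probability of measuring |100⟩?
0.2924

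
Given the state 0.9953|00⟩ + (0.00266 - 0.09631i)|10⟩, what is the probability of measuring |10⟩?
0.009283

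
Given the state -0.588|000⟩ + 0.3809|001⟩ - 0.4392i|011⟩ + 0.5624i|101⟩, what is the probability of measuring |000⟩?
0.3457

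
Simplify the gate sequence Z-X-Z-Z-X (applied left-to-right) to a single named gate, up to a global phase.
Z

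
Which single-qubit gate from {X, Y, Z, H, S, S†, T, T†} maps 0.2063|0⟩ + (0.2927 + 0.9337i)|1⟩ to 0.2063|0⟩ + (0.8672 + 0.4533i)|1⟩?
T†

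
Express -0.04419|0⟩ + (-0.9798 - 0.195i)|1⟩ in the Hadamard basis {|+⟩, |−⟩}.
(-0.7241 - 0.1379i)|+⟩ + (0.6616 + 0.1379i)|−⟩

With |ψ⟩ = α|0⟩ + β|1⟩, the Hadamard-basis coefficients are ⟨+|ψ⟩ = (α + β)/√2 and ⟨−|ψ⟩ = (α − β)/√2.
Here α = -0.04419, β = (-0.9798 - 0.195i): (α + β)/√2 = (-0.7241 - 0.1379i), (α − β)/√2 = (0.6616 + 0.1379i).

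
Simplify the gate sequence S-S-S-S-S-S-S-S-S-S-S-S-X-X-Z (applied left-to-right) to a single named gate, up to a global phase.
Z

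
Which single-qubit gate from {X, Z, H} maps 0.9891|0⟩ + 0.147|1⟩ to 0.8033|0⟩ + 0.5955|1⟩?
H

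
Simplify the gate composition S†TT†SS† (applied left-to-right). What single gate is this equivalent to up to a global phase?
S†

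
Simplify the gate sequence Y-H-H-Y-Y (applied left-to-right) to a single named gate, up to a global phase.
Y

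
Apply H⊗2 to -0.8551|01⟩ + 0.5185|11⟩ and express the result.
-0.1683|00⟩ + 0.1683|01⟩ - 0.6868|10⟩ + 0.6868|11⟩

H⊗2 gives amp(|y⟩) = (1/2) Σ_x (−1)^(x·y) amp(|x⟩), where x·y is the number of positions in which both x and y have a 1.
|00⟩: (-0.8551 + 0.5185)/2 = -0.1683
|01⟩: (0.8551 - 0.5185)/2 = 0.1683
|10⟩: (-0.8551 - 0.5185)/2 = -0.6868
|11⟩: (0.8551 + 0.5185)/2 = 0.6868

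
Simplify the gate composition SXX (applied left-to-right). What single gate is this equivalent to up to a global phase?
S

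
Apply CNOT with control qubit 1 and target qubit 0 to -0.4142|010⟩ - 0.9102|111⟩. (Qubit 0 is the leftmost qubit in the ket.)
-0.9102|011⟩ - 0.4142|110⟩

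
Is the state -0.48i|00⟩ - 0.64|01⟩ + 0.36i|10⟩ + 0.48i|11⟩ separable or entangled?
Entangled

Writing the state as a|00⟩ + b|01⟩ + c|10⟩ + d|11⟩, it is a product state iff ad − bc = 0.
Here (a, b, c, d) = (-0.48i, -0.64, 0.36i, 0.48i): ad − bc = (-0.48i)(0.48i) − (-0.64)(0.36i) = (0.2304 + 0.2304i) ≠ 0, so the state is entangled.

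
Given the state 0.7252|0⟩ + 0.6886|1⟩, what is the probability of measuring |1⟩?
0.4742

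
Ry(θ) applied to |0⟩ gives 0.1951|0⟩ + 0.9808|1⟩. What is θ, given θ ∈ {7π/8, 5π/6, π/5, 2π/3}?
7π/8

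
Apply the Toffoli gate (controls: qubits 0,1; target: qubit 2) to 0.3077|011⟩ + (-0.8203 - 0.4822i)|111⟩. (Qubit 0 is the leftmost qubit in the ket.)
0.3077|011⟩ + (-0.8203 - 0.4822i)|110⟩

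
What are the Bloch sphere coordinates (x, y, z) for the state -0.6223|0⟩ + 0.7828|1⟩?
(-0.9743, 0, -0.2255)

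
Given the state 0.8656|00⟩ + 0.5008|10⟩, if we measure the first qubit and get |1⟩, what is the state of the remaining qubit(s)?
|0⟩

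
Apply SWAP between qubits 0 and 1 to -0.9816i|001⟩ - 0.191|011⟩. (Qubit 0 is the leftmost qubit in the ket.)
-0.9816i|001⟩ - 0.191|101⟩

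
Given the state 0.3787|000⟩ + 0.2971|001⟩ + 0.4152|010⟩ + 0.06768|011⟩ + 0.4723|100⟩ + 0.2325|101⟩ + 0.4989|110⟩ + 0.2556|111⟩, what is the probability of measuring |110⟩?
0.2489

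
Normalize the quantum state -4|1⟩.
-|1⟩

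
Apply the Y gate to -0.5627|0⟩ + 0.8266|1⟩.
-0.8266i|0⟩ - 0.5627i|1⟩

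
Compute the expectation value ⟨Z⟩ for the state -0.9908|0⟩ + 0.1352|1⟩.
0.9634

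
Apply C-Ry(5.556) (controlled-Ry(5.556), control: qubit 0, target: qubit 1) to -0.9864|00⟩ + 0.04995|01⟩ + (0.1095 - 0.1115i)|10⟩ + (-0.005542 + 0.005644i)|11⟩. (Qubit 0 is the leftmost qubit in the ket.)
-0.9864|00⟩ + 0.04995|01⟩ + (-0.1004 + 0.1022i)|10⟩ + (0.04412 - 0.04493i)|11⟩

C-Ry(5.556) leaves the control-|0⟩ kets |00⟩, |01⟩ unchanged and applies Ry(5.556) to qubit 1 on the control-|1⟩ pair (|10⟩, |11⟩).
Ry(5.556) = [[cos(θ/2), −sin(θ/2)], [sin(θ/2), cos(θ/2)]]; θ = 5.556, cos(θ/2) ≈ -0.934625, sin(θ/2) ≈ 0.355634.
With a = amp(|10⟩) = (0.1095 - 0.1115i) and b = amp(|11⟩) = (-0.005542 + 0.005644i):
new amp(|10⟩) = (-0.934625)·a + (-0.355634)·b = (-0.1004 + 0.1022i)
new amp(|11⟩) = (0.355634)·a + (-0.934625)·b = (0.04412 - 0.04493i)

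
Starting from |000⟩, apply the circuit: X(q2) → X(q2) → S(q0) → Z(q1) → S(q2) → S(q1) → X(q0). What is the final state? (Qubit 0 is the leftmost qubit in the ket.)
|100⟩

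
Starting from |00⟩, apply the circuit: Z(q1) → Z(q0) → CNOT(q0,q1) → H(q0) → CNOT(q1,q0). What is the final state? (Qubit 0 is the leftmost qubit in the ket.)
1/√2|00⟩ + 1/√2|10⟩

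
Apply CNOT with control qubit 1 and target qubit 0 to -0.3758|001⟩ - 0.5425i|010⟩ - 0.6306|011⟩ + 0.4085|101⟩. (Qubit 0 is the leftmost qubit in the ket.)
-0.3758|001⟩ + 0.4085|101⟩ - 0.5425i|110⟩ - 0.6306|111⟩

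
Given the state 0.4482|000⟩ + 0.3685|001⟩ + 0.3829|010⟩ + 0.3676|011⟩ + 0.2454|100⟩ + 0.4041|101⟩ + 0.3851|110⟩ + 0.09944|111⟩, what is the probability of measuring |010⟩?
0.1466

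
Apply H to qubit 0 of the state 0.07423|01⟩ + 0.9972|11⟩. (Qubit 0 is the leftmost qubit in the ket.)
0.7576|01⟩ - 0.6526|11⟩

H on qubit 0 mixes each pair of kets that differ only in qubit 0: amplitudes (a, b) of (|…0…⟩, |…1…⟩) become ((a + b)/√2, (a − b)/√2). Kets absent from the input have amplitude 0.
(|01⟩, |11⟩): (a, b) = (0.07423, 0.9972) → (0.7576, -0.6526)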